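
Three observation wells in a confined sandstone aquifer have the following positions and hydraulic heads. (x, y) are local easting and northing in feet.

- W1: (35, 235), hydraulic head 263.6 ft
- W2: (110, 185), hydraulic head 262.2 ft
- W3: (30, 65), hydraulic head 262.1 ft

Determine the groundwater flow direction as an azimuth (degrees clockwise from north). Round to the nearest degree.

Three-point gradient (reference W1): Δ to W2 = (75, -50, -1.4), Δ to W3 = (-5, -170, -1.5).
∂h/∂x = -0.01254, ∂h/∂y = +0.009192 (det = -13000).
Flow direction (−∇h) has components (+0.01254 E, -0.009192 N).
Azimuth = atan2(E, N) = atan2(+0.01254, -0.009192) = 126.2° ≈ 126°.

126°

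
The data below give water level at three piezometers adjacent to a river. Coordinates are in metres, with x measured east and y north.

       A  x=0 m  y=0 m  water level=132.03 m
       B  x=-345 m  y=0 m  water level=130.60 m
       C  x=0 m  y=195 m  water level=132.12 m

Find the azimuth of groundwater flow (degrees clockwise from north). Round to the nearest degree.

∂h/∂x = (130.60 − 132.03) / (-345 − 0) = +0.004145
∂h/∂y = (132.12 − 132.03) / (195 − 0) = +0.0004615
Flow direction (−∇h) has components (-0.004145 E, -0.0004615 N).
Azimuth = atan2(E, N) = atan2(-0.004145, -0.0004615) = 263.6° ≈ 264°.

264°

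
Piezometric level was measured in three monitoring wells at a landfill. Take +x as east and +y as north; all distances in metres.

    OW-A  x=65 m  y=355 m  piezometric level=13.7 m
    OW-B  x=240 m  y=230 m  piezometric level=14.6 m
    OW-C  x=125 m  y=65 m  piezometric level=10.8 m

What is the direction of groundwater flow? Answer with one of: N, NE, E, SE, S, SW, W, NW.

With h = a·x + b·y + c and OW-A as origin, the differences give:
  175·a + (-125)·b = +0.9
  60·a + (-290)·b = -2.9
Eliminate b (×(-290) and ×(-125), subtract): -43250·a = -623.50 → a = ∂h/∂x = +0.01442
Back-substitute: b = ∂h/∂y = +0.01298.
Flow = −∇h = (-0.01442 east, -0.01298 north), which points southwest.

SW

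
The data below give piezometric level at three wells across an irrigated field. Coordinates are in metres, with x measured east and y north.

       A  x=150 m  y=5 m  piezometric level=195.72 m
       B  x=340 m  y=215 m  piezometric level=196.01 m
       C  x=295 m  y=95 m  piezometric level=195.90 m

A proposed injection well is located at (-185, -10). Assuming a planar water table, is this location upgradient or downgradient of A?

Differences from A: to B (Δx, Δy, Δh) = (190, 210, +0.29); to C = (145, 90, +0.18).
Determinant of the coordinate differences = 190·90 − 145·210 = -13350.
∂h/∂x = [(+0.29)·90 − (+0.18)·210] / -13350 = +0.0008764
∂h/∂y = [190·(+0.18) − 145·(+0.29)] / -13350 = +0.0005880
Head at (-185, -10) = 195.72 + (+0.0008764)·(-335) + (+0.0005880)·(-15) = 195.42 m.
That is lower than the 195.72 m at A, so the point is downgradient.

downgradient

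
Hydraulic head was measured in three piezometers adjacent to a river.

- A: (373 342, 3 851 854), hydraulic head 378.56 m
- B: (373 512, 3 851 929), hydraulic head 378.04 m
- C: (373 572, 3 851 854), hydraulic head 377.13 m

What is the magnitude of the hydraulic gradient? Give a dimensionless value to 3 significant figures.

0.00948

With h = a·x + b·y + c and A as origin, the differences give:
  170·a + 75·b = -0.52
  230·a + 0·b = -1.43
Eliminate b (×0 and ×75, subtract): -17250·a = 107.250 → a = ∂h/∂x = -0.006217
Back-substitute: b = ∂h/∂y = +0.007159.
|∇h| = √(-0.006217² + 0.007159²) = 0.009482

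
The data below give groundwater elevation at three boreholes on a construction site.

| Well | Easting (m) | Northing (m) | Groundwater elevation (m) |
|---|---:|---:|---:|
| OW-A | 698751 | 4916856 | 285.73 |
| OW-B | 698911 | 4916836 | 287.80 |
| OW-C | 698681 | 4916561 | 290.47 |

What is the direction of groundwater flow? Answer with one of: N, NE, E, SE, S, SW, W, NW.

Differences from OW-A: to OW-B (Δx, Δy, Δh) = (160, -20, +2.07); to OW-C = (-70, -295, +4.74).
Determinant of the coordinate differences = 160·(-295) − (-70)·(-20) = -48600.
∂h/∂x = [(+2.07)·(-295) − (+4.74)·(-20)] / -48600 = +0.01061
∂h/∂y = [160·(+4.74) − (-70)·(+2.07)] / -48600 = -0.01859
Flow = −∇h = (-0.01061 east, +0.01859 north), which points northwest.

NW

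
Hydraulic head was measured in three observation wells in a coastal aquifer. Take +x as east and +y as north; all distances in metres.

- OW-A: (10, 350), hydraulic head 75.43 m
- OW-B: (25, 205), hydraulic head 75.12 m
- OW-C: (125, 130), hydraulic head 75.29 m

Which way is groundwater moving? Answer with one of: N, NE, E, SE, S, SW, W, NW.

Taking OW-A as reference: OW-B−OW-A = (15, -145, -0.31); OW-C−OW-A = (115, -220, -0.14).
Solve a·Δx + b·Δy = Δh: det = 15·(-220) − 115·(-145) = 13375.
∂h/∂x = [(-0.31)·(-220) − (-0.14)·(-145)] / 13375 = +0.003581
∂h/∂y = [15·(-0.14) − 115·(-0.31)] / 13375 = +0.002508
Flow = −∇h = (-0.003581 east, -0.002508 north), which points southwest.

SW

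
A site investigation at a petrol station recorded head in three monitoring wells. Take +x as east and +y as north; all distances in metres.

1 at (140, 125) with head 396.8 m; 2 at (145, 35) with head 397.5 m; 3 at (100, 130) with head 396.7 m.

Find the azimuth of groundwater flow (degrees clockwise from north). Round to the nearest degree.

349°

Three-point gradient (reference 1): Δ to 2 = (5, -90, +0.7), Δ to 3 = (-40, 5, -0.1).
∂h/∂x = +0.001538, ∂h/∂y = -0.007692 (det = -3575).
Flow direction (−∇h) has components (-0.001538 E, +0.007692 N).
Azimuth = atan2(E, N) = atan2(-0.001538, +0.007692) = 348.7° ≈ 349°.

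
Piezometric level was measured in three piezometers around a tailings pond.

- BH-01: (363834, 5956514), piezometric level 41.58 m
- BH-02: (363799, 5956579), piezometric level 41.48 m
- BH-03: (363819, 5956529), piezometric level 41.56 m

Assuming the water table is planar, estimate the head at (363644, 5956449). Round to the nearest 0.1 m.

With h = a·x + b·y + c and BH-01 as origin, the differences give:
  (-35)·a + 65·b = -0.10
  (-15)·a + 15·b = -0.02
Eliminate b (×15 and ×65, subtract): 450·a = -0.200 → a = ∂h/∂x = -0.0004444
Back-substitute: b = ∂h/∂y = -0.001778.
h(363644, 5956449) = 41.58 + (-0.0004444)·(-190) + (-0.001778)·(-65) = 41.58 +0.084 +0.116 = 41.780 m.

41.8 m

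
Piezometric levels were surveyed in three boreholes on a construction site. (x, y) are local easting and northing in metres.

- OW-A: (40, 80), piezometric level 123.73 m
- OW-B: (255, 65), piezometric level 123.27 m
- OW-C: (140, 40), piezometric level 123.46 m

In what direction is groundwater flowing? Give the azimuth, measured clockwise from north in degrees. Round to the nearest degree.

130°

Taking OW-A as reference: OW-B−OW-A = (215, -15, -0.46); OW-C−OW-A = (100, -40, -0.27).
Determinant of the coordinate differences = 215·(-40) − 100·(-15) = -7100.
∂h/∂x = [(-0.46)·(-40) − (-0.27)·(-15)] / -7100 = -0.002021
∂h/∂y = [215·(-0.27) − 100·(-0.46)] / -7100 = +0.001697
Flow direction (−∇h) has components (+0.002021 E, -0.001697 N).
Azimuth = atan2(E, N) = atan2(+0.002021, -0.001697) = 130.0° ≈ 130°.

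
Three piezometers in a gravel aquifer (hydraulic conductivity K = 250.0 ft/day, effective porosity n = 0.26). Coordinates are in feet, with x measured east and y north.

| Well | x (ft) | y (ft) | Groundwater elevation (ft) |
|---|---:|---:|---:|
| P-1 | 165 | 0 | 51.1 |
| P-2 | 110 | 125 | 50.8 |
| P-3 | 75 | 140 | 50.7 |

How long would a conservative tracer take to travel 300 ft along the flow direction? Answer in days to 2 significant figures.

With h = a·x + b·y + c and P-1 as origin, the differences give:
  (-55)·a + 125·b = -0.3
  (-90)·a + 140·b = -0.4
Eliminate b (×140 and ×125, subtract): 3550·a = 8.00 → a = ∂h/∂x = +0.002254
Back-substitute: b = ∂h/∂y = -0.001408.
|∇h| = √(0.002254² + -0.001408²) = 0.002658
Seepage velocity v = K·i/n = 250.0 × 0.002658 / 0.26 = 2.556 ft/day.
t = 300 / 2.556 = 117.4 days.

120 days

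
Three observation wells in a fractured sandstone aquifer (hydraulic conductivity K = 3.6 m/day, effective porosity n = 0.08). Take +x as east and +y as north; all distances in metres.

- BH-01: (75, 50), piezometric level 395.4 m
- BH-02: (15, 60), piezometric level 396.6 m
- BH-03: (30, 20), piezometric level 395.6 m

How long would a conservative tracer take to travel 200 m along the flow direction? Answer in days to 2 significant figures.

Three-point gradient (reference BH-01): Δ to BH-02 = (-60, 10, +1.2), Δ to BH-03 = (-45, -30, +0.2).
∂h/∂x = -0.01689, ∂h/∂y = +0.01867 (det = 2250).
|∇h| = √(-0.01689² + 0.01867²) = 0.02518
Seepage velocity v = K·i/n = 3.6 × 0.02518 / 0.08 = 1.133 m/day.
t = 200 / 1.133 = 176.5 days.

180 days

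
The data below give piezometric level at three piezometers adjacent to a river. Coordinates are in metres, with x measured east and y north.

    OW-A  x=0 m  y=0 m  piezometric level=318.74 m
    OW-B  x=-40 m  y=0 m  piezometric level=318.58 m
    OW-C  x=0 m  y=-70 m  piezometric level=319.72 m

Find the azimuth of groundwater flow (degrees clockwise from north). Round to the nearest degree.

∂h/∂x = (318.58 − 318.74) / (-40 − 0) = +0.004000
∂h/∂y = (319.72 − 318.74) / (-70 − 0) = -0.01400
Flow direction (−∇h) has components (-0.004000 E, +0.01400 N).
Azimuth = atan2(E, N) = atan2(-0.004000, +0.01400) = 344.1° ≈ 344°.

344°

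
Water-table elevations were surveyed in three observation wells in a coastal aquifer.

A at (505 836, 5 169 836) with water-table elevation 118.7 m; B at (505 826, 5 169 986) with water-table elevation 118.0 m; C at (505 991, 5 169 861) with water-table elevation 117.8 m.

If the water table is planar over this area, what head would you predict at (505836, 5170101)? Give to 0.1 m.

117.4 m

Three-point gradient (reference A): Δ to B = (-10, 150, -0.7), Δ to C = (155, 25, -0.9).
∂h/∂x = -0.005000, ∂h/∂y = -0.005000 (det = -23500).
h(505836, 5170101) = 118.7 + (-0.005000)·(0) + (-0.005000)·(265) = 118.7 -0.000 -1.325 = 117.375 m.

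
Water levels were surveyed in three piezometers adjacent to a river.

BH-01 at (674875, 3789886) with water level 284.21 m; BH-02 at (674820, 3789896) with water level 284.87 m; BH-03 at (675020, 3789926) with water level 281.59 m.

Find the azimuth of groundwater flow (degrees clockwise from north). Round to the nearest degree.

Differences from BH-01: to BH-02 (Δx, Δy, Δh) = (-55, 10, +0.66); to BH-03 = (145, 40, -2.62).
Determinant of the coordinate differences = (-55)·40 − 145·10 = -3650.
∂h/∂x = [(+0.66)·40 − (-2.62)·10] / -3650 = -0.01441
∂h/∂y = [(-55)·(-2.62) − 145·(+0.66)] / -3650 = -0.01326
Flow direction (−∇h) has components (+0.01441 E, +0.01326 N).
Azimuth = atan2(E, N) = atan2(+0.01441, +0.01326) = 47.4° ≈ 047°.

047°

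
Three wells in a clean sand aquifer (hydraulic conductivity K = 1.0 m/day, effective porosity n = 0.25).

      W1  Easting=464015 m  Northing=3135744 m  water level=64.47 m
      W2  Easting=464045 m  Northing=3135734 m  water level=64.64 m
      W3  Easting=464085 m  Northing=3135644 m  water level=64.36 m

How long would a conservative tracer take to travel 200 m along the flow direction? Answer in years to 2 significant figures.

13 years

With h = a·x + b·y + c and W1 as origin, the differences give:
  30·a + (-10)·b = +0.17
  70·a + (-100)·b = -0.11
Eliminate b (×(-100) and ×(-10), subtract): -2300·a = -18.100 → a = ∂h/∂x = +0.007870
Back-substitute: b = ∂h/∂y = +0.006609.
|∇h| = √(0.007870² + 0.006609²) = 0.01028
Seepage velocity v = K·i/n = 1.0 × 0.01028 / 0.25 = 0.04112 m/day.
t = 200 / 0.04112 = 4864 days = 13.3 years.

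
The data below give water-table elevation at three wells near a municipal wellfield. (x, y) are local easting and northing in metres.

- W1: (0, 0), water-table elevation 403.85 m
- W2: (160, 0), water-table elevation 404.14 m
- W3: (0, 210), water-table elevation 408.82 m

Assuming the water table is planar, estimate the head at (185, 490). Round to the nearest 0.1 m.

∂h/∂x = (404.14 − 403.85) / (160 − 0) = +0.001812
∂h/∂y = (408.82 − 403.85) / (210 − 0) = +0.02367
h(185, 490) = 403.85 + (+0.001812)·(185) + (+0.02367)·(490) = 403.85 +0.335 +11.597 = 415.782 m.

415.8 m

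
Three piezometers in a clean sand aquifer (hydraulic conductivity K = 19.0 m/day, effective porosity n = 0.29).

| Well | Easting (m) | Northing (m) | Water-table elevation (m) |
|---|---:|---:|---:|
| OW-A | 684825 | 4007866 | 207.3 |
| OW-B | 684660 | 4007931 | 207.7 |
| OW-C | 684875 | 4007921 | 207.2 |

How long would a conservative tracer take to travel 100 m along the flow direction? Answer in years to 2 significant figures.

1.8 years

With h = a·x + b·y + c and OW-A as origin, the differences give:
  (-165)·a + 65·b = +0.4
  50·a + 55·b = -0.1
Eliminate b (×55 and ×65, subtract): -12325·a = 28.50 → a = ∂h/∂x = -0.002312
Back-substitute: b = ∂h/∂y = +0.0002840.
|∇h| = √(-0.002312² + 0.0002840²) = 0.002329
Seepage velocity v = K·i/n = 19.0 × 0.002329 / 0.29 = 0.1526 m/day.
t = 100 / 0.1526 = 655.3 days = 1.79 years.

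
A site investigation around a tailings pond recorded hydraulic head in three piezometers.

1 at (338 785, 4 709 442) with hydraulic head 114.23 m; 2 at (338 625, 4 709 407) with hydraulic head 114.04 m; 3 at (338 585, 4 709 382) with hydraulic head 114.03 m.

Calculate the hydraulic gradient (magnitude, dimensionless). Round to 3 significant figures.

With h = a·x + b·y + c and 1 as origin, the differences give:
  (-160)·a + (-35)·b = -0.19
  (-200)·a + (-60)·b = -0.20
Eliminate b (×(-60) and ×(-35), subtract): 2600·a = 4.400 → a = ∂h/∂x = +0.001692
Back-substitute: b = ∂h/∂y = -0.002308.
|∇h| = √(0.001692² + -0.002308²) = 0.002862

0.00286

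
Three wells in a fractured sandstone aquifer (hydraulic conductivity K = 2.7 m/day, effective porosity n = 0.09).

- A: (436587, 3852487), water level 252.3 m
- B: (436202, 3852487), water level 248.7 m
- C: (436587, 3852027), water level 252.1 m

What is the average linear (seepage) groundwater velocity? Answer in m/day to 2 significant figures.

0.28 m/day

∂h/∂x = (248.7 − 252.3) / (436202 − 436587) = +0.009351
∂h/∂y = (252.1 − 252.3) / (3852027 − 3852487) = +0.0004348
|∇h| = √(0.009351² + 0.0004348²) = 0.009361
Seepage velocity v = K·i/n = 2.7 × 0.009361 / 0.09 = 0.2808 m/day.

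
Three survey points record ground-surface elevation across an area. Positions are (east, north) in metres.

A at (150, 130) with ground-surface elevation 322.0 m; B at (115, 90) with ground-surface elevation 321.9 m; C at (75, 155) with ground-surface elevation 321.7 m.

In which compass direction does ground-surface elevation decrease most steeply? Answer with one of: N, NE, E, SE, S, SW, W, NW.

W

With z = a·x + b·y + c and A as origin, the differences give:
  (-35)·a + (-40)·b = -0.1
  (-75)·a + 25·b = -0.3
Eliminate b (×25 and ×(-40), subtract): -3875·a = -14.50 → a = ∂z/∂x = +0.003742
Back-substitute: b = ∂z/∂y = -0.0007742.
Steepest decrease is along −∇f = (-0.003742 E, +0.0007742 N) → west.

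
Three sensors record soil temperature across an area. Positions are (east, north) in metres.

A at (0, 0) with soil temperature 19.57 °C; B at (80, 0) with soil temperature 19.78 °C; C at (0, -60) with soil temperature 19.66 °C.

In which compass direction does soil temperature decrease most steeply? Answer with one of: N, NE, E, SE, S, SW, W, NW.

NW

∂T/∂x = (19.78 − 19.57) / (80 − 0) = +0.002625
∂T/∂y = (19.66 − 19.57) / (-60 − 0) = -0.001500
Steepest decrease is along −∇f = (-0.002625 E, +0.001500 N) → northwest.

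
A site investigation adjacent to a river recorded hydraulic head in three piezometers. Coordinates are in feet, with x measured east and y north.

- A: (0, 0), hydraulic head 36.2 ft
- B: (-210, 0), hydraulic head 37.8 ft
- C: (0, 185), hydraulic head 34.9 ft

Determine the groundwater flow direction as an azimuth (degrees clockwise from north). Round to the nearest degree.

∂h/∂x = (37.8 − 36.2) / (-210 − 0) = -0.007619
∂h/∂y = (34.9 − 36.2) / (185 − 0) = -0.007027
Flow direction (−∇h) has components (+0.007619 E, +0.007027 N).
Azimuth = atan2(E, N) = atan2(+0.007619, +0.007027) = 47.3° ≈ 047°.

047°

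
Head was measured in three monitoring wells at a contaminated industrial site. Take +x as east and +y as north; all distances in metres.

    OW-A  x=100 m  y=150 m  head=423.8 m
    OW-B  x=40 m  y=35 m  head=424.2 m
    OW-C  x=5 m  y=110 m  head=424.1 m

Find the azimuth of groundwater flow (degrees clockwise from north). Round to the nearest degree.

043°

With h = a·x + b·y + c and OW-A as origin, the differences give:
  (-60)·a + (-115)·b = +0.4
  (-95)·a + (-40)·b = +0.3
Eliminate b (×(-40) and ×(-115), subtract): -8525·a = 18.50 → a = ∂h/∂x = -0.002170
Back-substitute: b = ∂h/∂y = -0.002346.
Flow direction (−∇h) has components (+0.002170 E, +0.002346 N).
Azimuth = atan2(E, N) = atan2(+0.002170, +0.002346) = 42.8° ≈ 043°.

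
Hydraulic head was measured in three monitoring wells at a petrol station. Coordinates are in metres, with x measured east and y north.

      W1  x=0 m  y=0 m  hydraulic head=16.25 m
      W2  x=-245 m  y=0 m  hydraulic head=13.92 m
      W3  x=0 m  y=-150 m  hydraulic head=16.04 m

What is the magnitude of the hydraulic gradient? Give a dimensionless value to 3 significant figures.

0.00961

∂h/∂x = (13.92 − 16.25) / (-245 − 0) = +0.009510
∂h/∂y = (16.04 − 16.25) / (-150 − 0) = +0.001400
|∇h| = √(0.009510² + 0.001400²) = 0.009612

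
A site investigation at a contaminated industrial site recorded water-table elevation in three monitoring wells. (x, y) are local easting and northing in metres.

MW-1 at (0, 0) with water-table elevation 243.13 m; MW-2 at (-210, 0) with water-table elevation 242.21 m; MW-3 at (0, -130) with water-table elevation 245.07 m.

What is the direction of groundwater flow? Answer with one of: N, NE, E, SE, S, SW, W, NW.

N

∂h/∂x = (242.21 − 243.13) / (-210 − 0) = +0.004381
∂h/∂y = (245.07 − 243.13) / (-130 − 0) = -0.01492
Flow = −∇h = (-0.004381 east, +0.01492 north), which points north.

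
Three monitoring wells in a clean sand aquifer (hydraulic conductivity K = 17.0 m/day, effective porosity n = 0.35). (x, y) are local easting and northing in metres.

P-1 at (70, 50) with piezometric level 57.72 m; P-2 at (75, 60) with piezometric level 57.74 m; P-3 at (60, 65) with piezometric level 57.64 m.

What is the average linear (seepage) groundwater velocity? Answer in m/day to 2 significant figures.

Differences from P-1: to P-2 (Δx, Δy, Δh) = (5, 10, +0.02); to P-3 = (-10, 15, -0.08).
Determinant of the coordinate differences = 5·15 − (-10)·10 = 175.
∂h/∂x = [(+0.02)·15 − (-0.08)·10] / 175 = +0.006286
∂h/∂y = [5·(-0.08) − (-10)·(+0.02)] / 175 = -0.001143
|∇h| = √(0.006286² + -0.001143²) = 0.006389
Seepage velocity v = K·i/n = 17.0 × 0.006389 / 0.35 = 0.3103 m/day.

0.31 m/day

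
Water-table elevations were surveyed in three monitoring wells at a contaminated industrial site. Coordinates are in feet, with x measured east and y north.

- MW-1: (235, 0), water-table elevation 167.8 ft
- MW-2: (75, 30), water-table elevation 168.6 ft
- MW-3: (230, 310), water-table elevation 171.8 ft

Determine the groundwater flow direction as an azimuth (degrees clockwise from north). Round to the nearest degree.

Differences from MW-1: to MW-2 (Δx, Δy, Δh) = (-160, 30, +0.8); to MW-3 = (-5, 310, +4.0).
Determinant of the coordinate differences = (-160)·310 − (-5)·30 = -49450.
∂h/∂x = [(+0.8)·310 − (+4.0)·30] / -49450 = -0.002588
∂h/∂y = [(-160)·(+4.0) − (-5)·(+0.8)] / -49450 = +0.01286
Flow direction (−∇h) has components (+0.002588 E, -0.01286 N).
Azimuth = atan2(E, N) = atan2(+0.002588, -0.01286) = 168.6° ≈ 169°.

169°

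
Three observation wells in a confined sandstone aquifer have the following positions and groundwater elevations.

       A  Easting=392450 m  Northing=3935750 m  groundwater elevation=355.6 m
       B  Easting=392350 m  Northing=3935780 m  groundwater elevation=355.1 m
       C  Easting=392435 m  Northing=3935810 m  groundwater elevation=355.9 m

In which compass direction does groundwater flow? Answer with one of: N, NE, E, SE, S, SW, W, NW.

Differences from A: to B (Δx, Δy, Δh) = (-100, 30, -0.5); to C = (-15, 60, +0.3).
Determinant of the coordinate differences = (-100)·60 − (-15)·30 = -5550.
∂h/∂x = [(-0.5)·60 − (+0.3)·30] / -5550 = +0.007027
∂h/∂y = [(-100)·(+0.3) − (-15)·(-0.5)] / -5550 = +0.006757
Flow = −∇h = (-0.007027 east, -0.006757 north), which points southwest.

SW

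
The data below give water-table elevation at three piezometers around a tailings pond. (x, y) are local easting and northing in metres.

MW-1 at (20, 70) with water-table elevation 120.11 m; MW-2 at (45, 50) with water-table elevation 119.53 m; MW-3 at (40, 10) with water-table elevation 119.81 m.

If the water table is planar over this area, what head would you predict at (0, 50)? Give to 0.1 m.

Taking MW-1 as reference: MW-2−MW-1 = (25, -20, -0.58); MW-3−MW-1 = (20, -60, -0.30).
Solve a·Δx + b·Δy = Δh: det = 25·(-60) − 20·(-20) = -1100.
∂h/∂x = [(-0.58)·(-60) − (-0.30)·(-20)] / -1100 = -0.02618
∂h/∂y = [25·(-0.30) − 20·(-0.58)] / -1100 = -0.003727
h(0, 50) = 120.11 + (-0.02618)·(-20) + (-0.003727)·(-20) = 120.11 +0.524 +0.075 = 120.708 m.

120.7 m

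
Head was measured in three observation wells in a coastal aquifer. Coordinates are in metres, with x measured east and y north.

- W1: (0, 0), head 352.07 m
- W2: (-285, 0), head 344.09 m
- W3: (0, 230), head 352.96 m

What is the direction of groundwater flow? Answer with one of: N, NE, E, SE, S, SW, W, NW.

W

∂h/∂x = (344.09 − 352.07) / (-285 − 0) = +0.02800
∂h/∂y = (352.96 − 352.07) / (230 − 0) = +0.003870
Flow = −∇h = (-0.02800 east, -0.003870 north), which points west.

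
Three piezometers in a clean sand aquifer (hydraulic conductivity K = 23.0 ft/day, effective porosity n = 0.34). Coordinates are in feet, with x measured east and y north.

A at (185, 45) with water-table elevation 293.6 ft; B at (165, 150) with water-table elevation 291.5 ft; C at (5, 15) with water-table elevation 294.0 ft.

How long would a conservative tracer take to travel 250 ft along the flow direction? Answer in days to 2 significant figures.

Differences from A: to B (Δx, Δy, Δh) = (-20, 105, -2.1); to C = (-180, -30, +0.4).
Solve a·Δx + b·Δy = Δh: det = (-20)·(-30) − (-180)·105 = 19500.
∂h/∂x = [(-2.1)·(-30) − (+0.4)·105] / 19500 = +0.001077
∂h/∂y = [(-20)·(+0.4) − (-180)·(-2.1)] / 19500 = -0.01979
|∇h| = √(0.001077² + -0.01979²) = 0.01982
Seepage velocity v = K·i/n = 23.0 × 0.01982 / 0.34 = 1.341 ft/day.
t = 250 / 1.341 = 186.4 days.

190 days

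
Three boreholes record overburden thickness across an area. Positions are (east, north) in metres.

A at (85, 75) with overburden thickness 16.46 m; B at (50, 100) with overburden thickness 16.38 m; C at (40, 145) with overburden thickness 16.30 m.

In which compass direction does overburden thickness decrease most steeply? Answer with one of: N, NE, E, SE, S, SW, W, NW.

Taking A as reference: B−A = (-35, 25, -0.08); C−A = (-45, 70, -0.16).
Determinant of the coordinate differences = (-35)·70 − (-45)·25 = -1325.
∂d/∂x = [(-0.08)·70 − (-0.16)·25] / -1325 = +0.001208
∂d/∂y = [(-35)·(-0.16) − (-45)·(-0.08)] / -1325 = -0.001509
Steepest decrease is along −∇f = (-0.001208 E, +0.001509 N) → northwest.

NW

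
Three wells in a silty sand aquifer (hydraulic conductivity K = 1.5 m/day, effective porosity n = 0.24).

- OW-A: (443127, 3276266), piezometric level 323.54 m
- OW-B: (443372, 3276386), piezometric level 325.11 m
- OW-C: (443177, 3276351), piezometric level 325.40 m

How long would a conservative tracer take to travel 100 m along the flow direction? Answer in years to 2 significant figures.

Three-point gradient (reference OW-A): Δ to OW-B = (245, 120, +1.57), Δ to OW-C = (50, 85, +1.86).
∂h/∂x = -0.006054, ∂h/∂y = +0.02544 (det = 14825).
|∇h| = √(-0.006054² + 0.02544²) = 0.02615
Seepage velocity v = K·i/n = 1.5 × 0.02615 / 0.24 = 0.1634 m/day.
t = 100 / 0.1634 = 612 days = 1.68 years.

1.7 years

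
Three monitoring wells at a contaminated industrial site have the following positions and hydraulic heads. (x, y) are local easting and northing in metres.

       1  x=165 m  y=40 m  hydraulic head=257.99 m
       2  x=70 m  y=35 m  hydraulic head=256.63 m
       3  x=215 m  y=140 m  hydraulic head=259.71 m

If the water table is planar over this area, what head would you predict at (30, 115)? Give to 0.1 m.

256.9 m

With h = a·x + b·y + c and 1 as origin, the differences give:
  (-95)·a + (-5)·b = -1.36
  50·a + 100·b = +1.72
Eliminate b (×100 and ×(-5), subtract): -9250·a = -127.400 → a = ∂h/∂x = +0.01377
Back-substitute: b = ∂h/∂y = +0.01031.
h(30, 115) = 257.99 + (+0.01377)·(-135) + (+0.01031)·(75) = 257.99 -1.859 +0.774 = 256.904 m.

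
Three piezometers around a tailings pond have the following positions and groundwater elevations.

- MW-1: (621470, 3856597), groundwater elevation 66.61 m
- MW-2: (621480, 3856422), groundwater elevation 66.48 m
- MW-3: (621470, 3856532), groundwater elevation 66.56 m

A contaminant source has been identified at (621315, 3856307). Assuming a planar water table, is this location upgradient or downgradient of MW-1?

With h = a·x + b·y + c and MW-1 as origin, the differences give:
  10·a + (-175)·b = -0.13
  0·a + (-65)·b = -0.05
Eliminate b (×(-65) and ×(-175), subtract): -650·a = -0.300 → a = ∂h/∂x = +0.0004615
Back-substitute: b = ∂h/∂y = +0.0007692.
Head at (621315, 3856307) = 66.61 + (+0.0004615)·(-155) + (+0.0007692)·(-290) = 66.32 m.
That is lower than the 66.61 m at MW-1, so the point is downgradient.

downgradient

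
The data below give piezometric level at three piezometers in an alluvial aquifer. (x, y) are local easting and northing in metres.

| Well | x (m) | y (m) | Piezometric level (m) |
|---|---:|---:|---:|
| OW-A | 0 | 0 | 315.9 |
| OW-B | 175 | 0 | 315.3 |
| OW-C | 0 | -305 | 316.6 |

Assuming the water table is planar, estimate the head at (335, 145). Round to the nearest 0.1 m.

∂h/∂x = (315.3 − 315.9) / (175 − 0) = -0.003429
∂h/∂y = (316.6 − 315.9) / (-305 − 0) = -0.002295
h(335, 145) = 315.9 + (-0.003429)·(335) + (-0.002295)·(145) = 315.9 -1.149 -0.333 = 314.419 m.

314.4 m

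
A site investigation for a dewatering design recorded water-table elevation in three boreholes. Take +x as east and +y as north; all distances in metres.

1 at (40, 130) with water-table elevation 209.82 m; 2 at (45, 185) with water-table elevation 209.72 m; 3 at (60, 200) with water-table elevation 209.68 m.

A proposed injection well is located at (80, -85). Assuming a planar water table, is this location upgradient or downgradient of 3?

upgradient

Differences from 1: to 2 (Δx, Δy, Δh) = (5, 55, -0.10); to 3 = (20, 70, -0.14).
Solve a·Δx + b·Δy = Δh: det = 5·70 − 20·55 = -750.
∂h/∂x = [(-0.10)·70 − (-0.14)·55] / -750 = -0.0009333
∂h/∂y = [5·(-0.14) − 20·(-0.10)] / -750 = -0.001733
Head at (80, -85) = 209.82 + (-0.0009333)·(40) + (-0.001733)·(-215) = 210.16 m.
That is higher than the 209.68 m at 3, so the point is upgradient.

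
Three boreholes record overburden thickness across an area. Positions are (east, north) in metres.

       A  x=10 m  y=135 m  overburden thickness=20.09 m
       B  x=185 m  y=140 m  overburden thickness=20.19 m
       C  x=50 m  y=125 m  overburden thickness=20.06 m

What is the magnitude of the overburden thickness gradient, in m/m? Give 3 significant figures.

Differences from A: to B (Δx, Δy, Δh) = (175, 5, +0.10); to C = (40, -10, -0.03).
Determinant of the coordinate differences = 175·(-10) − 40·5 = -1950.
∂d/∂x = [(+0.10)·(-10) − (-0.03)·5] / -1950 = +0.0004359
∂d/∂y = [175·(-0.03) − 40·(+0.10)] / -1950 = +0.004744
|∇f| = √(0.0004359² + 0.004744²) = 0.004764 m/m

0.00476 m/m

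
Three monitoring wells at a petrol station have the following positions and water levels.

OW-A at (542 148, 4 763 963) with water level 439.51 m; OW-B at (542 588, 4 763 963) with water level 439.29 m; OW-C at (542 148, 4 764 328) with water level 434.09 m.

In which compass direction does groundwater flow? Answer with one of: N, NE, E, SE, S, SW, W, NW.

N

∂h/∂x = (439.29 − 439.51) / (542588 − 542148) = -0.0005000
∂h/∂y = (434.09 − 439.51) / (4764328 − 4763963) = -0.01485
Flow = −∇h = (+0.0005000 east, +0.01485 north), which points north.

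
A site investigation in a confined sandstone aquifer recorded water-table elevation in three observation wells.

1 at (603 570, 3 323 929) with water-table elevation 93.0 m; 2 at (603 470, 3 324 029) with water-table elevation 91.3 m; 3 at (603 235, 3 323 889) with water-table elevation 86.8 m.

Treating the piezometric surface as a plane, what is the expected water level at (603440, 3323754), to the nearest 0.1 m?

90.4 m

With h = a·x + b·y + c and 1 as origin, the differences give:
  (-100)·a + 100·b = -1.7
  (-335)·a + (-40)·b = -6.2
Eliminate b (×(-40) and ×100, subtract): 37500·a = 688.00 → a = ∂h/∂x = +0.01835
Back-substitute: b = ∂h/∂y = +0.001347.
h(603440, 3323754) = 93.0 + (+0.01835)·(-130) + (+0.001347)·(-175) = 93.0 -2.385 -0.236 = 90.379 m.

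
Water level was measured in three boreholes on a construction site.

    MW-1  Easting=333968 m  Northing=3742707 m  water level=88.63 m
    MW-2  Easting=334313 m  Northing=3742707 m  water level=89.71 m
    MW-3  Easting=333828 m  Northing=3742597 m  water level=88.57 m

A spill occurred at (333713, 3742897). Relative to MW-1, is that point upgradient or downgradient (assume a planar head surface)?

downgradient

Differences from MW-1: to MW-2 (Δx, Δy, Δh) = (345, 0, +1.08); to MW-3 = (-140, -110, -0.06).
Solve a·Δx + b·Δy = Δh: det = 345·(-110) − (-140)·0 = -37950.
∂h/∂x = [(+1.08)·(-110) − (-0.06)·0] / -37950 = +0.003130
∂h/∂y = [345·(-0.06) − (-140)·(+1.08)] / -37950 = -0.003439
Head at (333713, 3742897) = 88.63 + (+0.003130)·(-255) + (-0.003439)·(190) = 87.18 m.
That is lower than the 88.63 m at MW-1, so the point is downgradient.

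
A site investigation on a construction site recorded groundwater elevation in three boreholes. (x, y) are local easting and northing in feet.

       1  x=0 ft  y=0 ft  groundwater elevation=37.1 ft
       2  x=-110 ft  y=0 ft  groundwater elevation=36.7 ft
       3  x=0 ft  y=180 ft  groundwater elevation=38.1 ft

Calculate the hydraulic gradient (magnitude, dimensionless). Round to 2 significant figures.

∂h/∂x = (36.7 − 37.1) / (-110 − 0) = +0.003636
∂h/∂y = (38.1 − 37.1) / (180 − 0) = +0.005556
|∇h| = √(0.003636² + 0.005556²) = 0.00664

0.0066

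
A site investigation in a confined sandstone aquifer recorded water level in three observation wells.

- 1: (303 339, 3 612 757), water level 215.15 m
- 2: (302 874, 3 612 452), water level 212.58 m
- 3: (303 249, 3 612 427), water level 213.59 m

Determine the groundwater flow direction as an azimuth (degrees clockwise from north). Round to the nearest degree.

With h = a·x + b·y + c and 1 as origin, the differences give:
  (-465)·a + (-305)·b = -2.57
  (-90)·a + (-330)·b = -1.56
Eliminate b (×(-330) and ×(-305), subtract): 126000·a = 372.300 → a = ∂h/∂x = +0.002955
Back-substitute: b = ∂h/∂y = +0.003921.
Flow direction (−∇h) has components (-0.002955 E, -0.003921 N).
Azimuth = atan2(E, N) = atan2(-0.002955, -0.003921) = 217.0° ≈ 217°.

217°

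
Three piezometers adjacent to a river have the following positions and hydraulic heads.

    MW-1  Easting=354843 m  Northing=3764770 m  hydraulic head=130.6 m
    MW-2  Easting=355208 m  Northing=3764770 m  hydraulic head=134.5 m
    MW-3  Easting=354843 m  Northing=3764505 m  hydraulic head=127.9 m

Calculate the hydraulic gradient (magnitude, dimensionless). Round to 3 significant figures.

∂h/∂x = (134.5 − 130.6) / (355208 − 354843) = +0.01068
∂h/∂y = (127.9 − 130.6) / (3764505 − 3764770) = +0.01019
|∇h| = √(0.01068² + 0.01019²) = 0.01476

0.0148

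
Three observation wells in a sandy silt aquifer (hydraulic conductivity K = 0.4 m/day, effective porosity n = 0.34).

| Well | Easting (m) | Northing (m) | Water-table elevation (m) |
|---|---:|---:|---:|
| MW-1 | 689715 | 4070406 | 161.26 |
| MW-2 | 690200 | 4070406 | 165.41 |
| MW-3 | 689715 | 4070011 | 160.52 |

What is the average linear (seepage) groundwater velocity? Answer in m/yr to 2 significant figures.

3.8 m/yr

∂h/∂x = (165.41 − 161.26) / (690200 − 689715) = +0.008557
∂h/∂y = (160.52 − 161.26) / (4070011 − 4070406) = +0.001873
|∇h| = √(0.008557² + 0.001873²) = 0.00876
Seepage velocity v = K·i/n = 0.4 × 0.00876 / 0.34 = 0.01031 m/day = 3.766 m/yr.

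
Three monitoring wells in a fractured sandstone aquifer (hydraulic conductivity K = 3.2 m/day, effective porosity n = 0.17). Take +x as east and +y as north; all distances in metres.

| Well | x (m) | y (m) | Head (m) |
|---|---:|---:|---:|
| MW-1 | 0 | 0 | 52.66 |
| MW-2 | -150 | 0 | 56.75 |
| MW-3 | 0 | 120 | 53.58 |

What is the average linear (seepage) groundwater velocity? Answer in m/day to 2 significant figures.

∂h/∂x = (56.75 − 52.66) / (-150 − 0) = -0.02727
∂h/∂y = (53.58 − 52.66) / (120 − 0) = +0.007667
|∇h| = √(-0.02727² + 0.007667²) = 0.02833
Seepage velocity v = K·i/n = 3.2 × 0.02833 / 0.17 = 0.5333 m/day.

0.53 m/day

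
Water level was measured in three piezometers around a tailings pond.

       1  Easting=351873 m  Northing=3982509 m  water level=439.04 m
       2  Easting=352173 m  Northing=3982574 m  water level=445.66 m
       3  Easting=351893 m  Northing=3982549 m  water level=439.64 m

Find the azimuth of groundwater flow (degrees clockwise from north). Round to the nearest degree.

Differences from 1: to 2 (Δx, Δy, Δh) = (300, 65, +6.62); to 3 = (20, 40, +0.60).
Solve a·Δx + b·Δy = Δh: det = 300·40 − 20·65 = 10700.
∂h/∂x = [(+6.62)·40 − (+0.60)·65] / 10700 = +0.02110
∂h/∂y = [300·(+0.60) − 20·(+6.62)] / 10700 = +0.004449
Flow direction (−∇h) has components (-0.02110 E, -0.004449 N).
Azimuth = atan2(E, N) = atan2(-0.02110, -0.004449) = 258.1° ≈ 258°.

258°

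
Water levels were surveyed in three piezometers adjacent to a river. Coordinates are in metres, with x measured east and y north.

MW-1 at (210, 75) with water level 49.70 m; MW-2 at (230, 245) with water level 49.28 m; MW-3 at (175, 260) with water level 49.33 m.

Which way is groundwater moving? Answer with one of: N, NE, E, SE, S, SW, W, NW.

Taking MW-1 as reference: MW-2−MW-1 = (20, 170, -0.42); MW-3−MW-1 = (-35, 185, -0.37).
Solve a·Δx + b·Δy = Δh: det = 20·185 − (-35)·170 = 9650.
∂h/∂x = [(-0.42)·185 − (-0.37)·170] / 9650 = -0.001534
∂h/∂y = [20·(-0.37) − (-35)·(-0.42)] / 9650 = -0.002290
Flow = −∇h = (+0.001534 east, +0.002290 north), which points northeast.

NE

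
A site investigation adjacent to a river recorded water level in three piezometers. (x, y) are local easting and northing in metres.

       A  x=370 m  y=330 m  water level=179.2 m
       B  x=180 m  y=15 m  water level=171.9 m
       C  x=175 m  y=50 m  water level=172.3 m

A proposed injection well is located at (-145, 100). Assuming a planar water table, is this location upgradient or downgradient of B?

With h = a·x + b·y + c and A as origin, the differences give:
  (-190)·a + (-315)·b = -7.3
  (-195)·a + (-280)·b = -6.9
Eliminate b (×(-280) and ×(-315), subtract): -8225·a = -129.50 → a = ∂h/∂x = +0.01574
Back-substitute: b = ∂h/∂y = +0.01368.
Head at (-145, 100) = 179.2 + (+0.01574)·(-515) + (+0.01368)·(-230) = 167.95 m.
That is lower than the 171.9 m at B, so the point is downgradient.

downgradient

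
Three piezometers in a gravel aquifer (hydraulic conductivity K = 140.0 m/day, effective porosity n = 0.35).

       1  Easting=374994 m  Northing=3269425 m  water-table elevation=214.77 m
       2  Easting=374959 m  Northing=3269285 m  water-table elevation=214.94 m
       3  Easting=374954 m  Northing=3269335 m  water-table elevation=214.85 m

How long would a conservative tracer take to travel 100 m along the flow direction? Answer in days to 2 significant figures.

Differences from 1: to 2 (Δx, Δy, Δh) = (-35, -140, +0.17); to 3 = (-40, -90, +0.08).
Solve a·Δx + b·Δy = Δh: det = (-35)·(-90) − (-40)·(-140) = -2450.
∂h/∂x = [(+0.17)·(-90) − (+0.08)·(-140)] / -2450 = +0.001673
∂h/∂y = [(-35)·(+0.08) − (-40)·(+0.17)] / -2450 = -0.001633
|∇h| = √(0.001673² + -0.001633²) = 0.002338
Seepage velocity v = K·i/n = 140.0 × 0.002338 / 0.35 = 0.9352 m/day.
t = 100 / 0.9352 = 106.9 days.

110 days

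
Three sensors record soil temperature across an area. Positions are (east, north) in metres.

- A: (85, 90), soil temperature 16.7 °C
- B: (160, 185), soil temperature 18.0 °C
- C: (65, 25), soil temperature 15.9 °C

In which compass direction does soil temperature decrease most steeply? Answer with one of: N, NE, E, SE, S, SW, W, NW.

Three-point gradient (reference A): Δ to B = (75, 95, +1.3), Δ to C = (-20, -65, -0.8).
∂T/∂x = +0.002857, ∂T/∂y = +0.01143 (det = -2975).
Steepest decrease is along −∇f = (-0.002857 E, -0.01143 N) → south.

S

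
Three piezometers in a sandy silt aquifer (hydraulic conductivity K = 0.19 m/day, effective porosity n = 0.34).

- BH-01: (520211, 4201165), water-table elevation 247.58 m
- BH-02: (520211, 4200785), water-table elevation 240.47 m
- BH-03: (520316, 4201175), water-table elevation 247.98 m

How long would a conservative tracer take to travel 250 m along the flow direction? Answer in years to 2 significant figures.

Taking BH-01 as reference: BH-02−BH-01 = (0, -380, -7.11); BH-03−BH-01 = (105, 10, +0.40).
Determinant of the coordinate differences = 0·10 − 105·(-380) = 39900.
∂h/∂x = [(-7.11)·10 − (+0.40)·(-380)] / 39900 = +0.002028
∂h/∂y = [0·(+0.40) − 105·(-7.11)] / 39900 = +0.01871
|∇h| = √(0.002028² + 0.01871²) = 0.01882
Seepage velocity v = K·i/n = 0.19 × 0.01882 / 0.34 = 0.01052 m/day.
t = 250 / 0.01052 = 2.376e+04 days = 65.1 years.

65 years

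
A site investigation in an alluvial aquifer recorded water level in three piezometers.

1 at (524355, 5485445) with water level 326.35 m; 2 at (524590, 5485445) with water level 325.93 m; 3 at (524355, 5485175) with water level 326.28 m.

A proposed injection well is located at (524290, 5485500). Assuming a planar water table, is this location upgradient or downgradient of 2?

upgradient

∂h/∂x = (325.93 − 326.35) / (524590 − 524355) = -0.001787
∂h/∂y = (326.28 − 326.35) / (5485175 − 5485445) = +0.0002593
Head at (524290, 5485500) = 326.35 + (-0.001787)·(-65) + (+0.0002593)·(55) = 326.48 m.
That is higher than the 325.93 m at 2, so the point is upgradient.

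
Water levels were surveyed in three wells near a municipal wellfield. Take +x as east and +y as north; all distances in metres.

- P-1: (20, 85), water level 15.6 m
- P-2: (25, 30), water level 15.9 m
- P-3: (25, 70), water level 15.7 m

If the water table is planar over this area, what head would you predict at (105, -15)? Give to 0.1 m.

Taking P-1 as reference: P-2−P-1 = (5, -55, +0.3); P-3−P-1 = (5, -15, +0.1).
Determinant of the coordinate differences = 5·(-15) − 5·(-55) = 200.
∂h/∂x = [(+0.3)·(-15) − (+0.1)·(-55)] / 200 = +0.005000
∂h/∂y = [5·(+0.1) − 5·(+0.3)] / 200 = -0.005000
h(105, -15) = 15.6 + (+0.005000)·(85) + (-0.005000)·(-100) = 15.6 +0.425 +0.500 = 16.525 m.

16.5 m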